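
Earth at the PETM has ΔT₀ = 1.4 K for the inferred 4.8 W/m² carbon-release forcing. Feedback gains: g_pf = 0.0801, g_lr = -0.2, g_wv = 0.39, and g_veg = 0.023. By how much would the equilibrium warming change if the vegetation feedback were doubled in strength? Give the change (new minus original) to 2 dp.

Original: g = 0.2931, ΔT = 1.4/(1−0.2931) = 1.9805 K.
With doubled vegetation: g' = 0.3161, ΔT' = 1.4/(1−0.3161) = 2.0471 K.
Change = 2.0471 − 1.9805 = 0.07 K.

0.07 K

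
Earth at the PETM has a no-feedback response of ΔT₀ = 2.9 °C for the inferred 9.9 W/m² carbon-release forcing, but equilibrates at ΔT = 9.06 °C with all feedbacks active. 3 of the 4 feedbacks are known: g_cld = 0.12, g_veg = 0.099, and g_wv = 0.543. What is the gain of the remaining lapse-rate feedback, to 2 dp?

Amplification A = ΔT/ΔT₀ = 9.06/2.9 = 3.124.
Total gain g = 1 − 1/A = 1 − 1/3.124 = 0.6799.
Known gains sum to 0.12 + 0.099 + 0.543 = 0.762.
g_lr = 0.6799 − 0.762 = -0.08.

-0.08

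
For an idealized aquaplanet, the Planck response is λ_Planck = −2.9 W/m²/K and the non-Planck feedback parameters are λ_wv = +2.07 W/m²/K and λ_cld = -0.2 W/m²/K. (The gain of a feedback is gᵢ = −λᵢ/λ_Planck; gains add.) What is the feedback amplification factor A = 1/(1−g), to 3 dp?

Convert to gains: g_wv = 2.07/2.9 = 0.7138; g_cld = -0.2/2.9 = -0.06897.
Total gain g = 0.64483.
A = 1/(1 − 0.64483) = 2.816.

2.816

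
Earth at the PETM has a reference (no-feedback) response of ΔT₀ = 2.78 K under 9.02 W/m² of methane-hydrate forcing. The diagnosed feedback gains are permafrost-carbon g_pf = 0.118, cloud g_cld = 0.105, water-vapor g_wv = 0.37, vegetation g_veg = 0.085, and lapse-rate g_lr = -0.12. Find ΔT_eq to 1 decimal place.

6.3 K

Total gain g = 0.118 + 0.105 + 0.37 + 0.085 − 0.12 = 0.558.
Amplification A = 1/(1 − 0.558) = 2.262.
ΔT = 2.78 × 2.262 = 6.3 K.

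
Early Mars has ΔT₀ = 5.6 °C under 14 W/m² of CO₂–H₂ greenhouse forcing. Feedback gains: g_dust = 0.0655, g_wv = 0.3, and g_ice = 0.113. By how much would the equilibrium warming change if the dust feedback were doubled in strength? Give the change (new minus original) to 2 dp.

Original: g = 0.4785, ΔT = 5.6/(1−0.4785) = 10.7383 °C.
With doubled dust: g' = 0.544, ΔT' = 5.6/(1−0.544) = 12.2807 °C.
Change = 12.2807 − 10.7383 = 1.54 °C.

1.54 °C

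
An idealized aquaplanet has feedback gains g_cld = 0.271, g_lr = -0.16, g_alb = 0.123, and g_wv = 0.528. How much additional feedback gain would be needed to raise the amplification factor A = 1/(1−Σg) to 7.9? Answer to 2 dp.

0.11

Current total gain = 0.762.
Target gain for A = 7.9: g* = 1 − 1/7.9 = 0.8734.
Additional gain needed = 0.8734 − 0.762 = 0.11.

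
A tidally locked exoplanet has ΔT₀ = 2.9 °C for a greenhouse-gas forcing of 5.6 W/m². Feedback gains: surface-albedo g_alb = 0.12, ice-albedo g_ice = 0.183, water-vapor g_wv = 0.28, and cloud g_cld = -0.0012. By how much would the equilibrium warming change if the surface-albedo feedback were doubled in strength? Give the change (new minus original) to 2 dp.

2.79 °C

Original: g = 0.5818, ΔT = 2.9/(1−0.5818) = 6.9345 °C.
With doubled surface-albedo: g' = 0.7018, ΔT' = 2.9/(1−0.7018) = 9.7250 °C.
Change = 9.7250 − 6.9345 = 2.79 °C.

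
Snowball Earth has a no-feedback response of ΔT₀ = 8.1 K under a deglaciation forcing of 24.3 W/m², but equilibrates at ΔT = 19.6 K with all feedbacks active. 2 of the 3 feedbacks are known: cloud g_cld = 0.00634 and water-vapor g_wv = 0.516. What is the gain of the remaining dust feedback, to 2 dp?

Amplification A = ΔT/ΔT₀ = 19.6/8.1 = 2.42.
Total gain g = 1 − 1/A = 1 − 1/2.42 = 0.5868.
Known gains sum to 0.00634 + 0.516 = 0.52234.
g_dust = 0.5868 − 0.52234 = 0.06.

0.06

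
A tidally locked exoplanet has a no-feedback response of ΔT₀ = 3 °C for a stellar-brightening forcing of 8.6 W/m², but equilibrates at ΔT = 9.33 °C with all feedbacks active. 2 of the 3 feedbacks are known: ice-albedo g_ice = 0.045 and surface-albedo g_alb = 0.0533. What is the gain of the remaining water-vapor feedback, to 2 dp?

Amplification A = ΔT/ΔT₀ = 9.33/3 = 3.11.
Total gain g = 1 − 1/A = 1 − 1/3.11 = 0.6785.
Known gains sum to 0.045 + 0.0533 = 0.0983.
g_wv = 0.6785 − 0.0983 = 0.58.

0.58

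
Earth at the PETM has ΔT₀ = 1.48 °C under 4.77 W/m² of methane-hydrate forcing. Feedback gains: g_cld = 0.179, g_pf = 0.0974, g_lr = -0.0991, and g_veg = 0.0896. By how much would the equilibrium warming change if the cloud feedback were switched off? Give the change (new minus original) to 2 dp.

-0.40 °C

Original: g = 0.2669, ΔT = 1.48/(1−0.2669) = 2.0188 °C.
Without cloud: g' = 0.0879, ΔT' = 1.48/(1−0.0879) = 1.6226 °C.
Change = 1.6226 − 2.0188 = -0.40 °C.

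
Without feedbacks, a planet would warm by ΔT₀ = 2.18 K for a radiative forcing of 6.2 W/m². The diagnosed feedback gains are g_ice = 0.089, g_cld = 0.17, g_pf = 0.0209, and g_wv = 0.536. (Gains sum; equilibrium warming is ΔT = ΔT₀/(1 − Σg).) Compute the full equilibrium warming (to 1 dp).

11.8 K

Total gain g = 0.089 + 0.17 + 0.0209 + 0.536 = 0.8159.
Amplification A = 1/(1 − 0.8159) = 5.432.
ΔT = 2.18 × 5.432 = 11.8 K.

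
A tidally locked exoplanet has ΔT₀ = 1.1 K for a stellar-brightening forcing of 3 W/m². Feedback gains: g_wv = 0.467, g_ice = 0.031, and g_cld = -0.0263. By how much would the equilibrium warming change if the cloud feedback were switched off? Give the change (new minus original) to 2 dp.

0.11 K

Original: g = 0.4717, ΔT = 1.1/(1−0.4717) = 2.0822 K.
Without cloud: g' = 0.498, ΔT' = 1.1/(1−0.498) = 2.1912 K.
Change = 2.1912 − 2.0822 = 0.11 K.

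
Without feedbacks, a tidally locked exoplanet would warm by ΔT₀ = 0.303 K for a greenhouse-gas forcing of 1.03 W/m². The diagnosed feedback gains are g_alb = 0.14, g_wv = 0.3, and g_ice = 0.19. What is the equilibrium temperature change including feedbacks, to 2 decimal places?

0.82 K

Total gain g = 0.14 + 0.3 + 0.19 = 0.63.
Amplification A = 1/(1 − 0.63) = 2.703.
ΔT = 0.303 × 2.703 = 0.82 K.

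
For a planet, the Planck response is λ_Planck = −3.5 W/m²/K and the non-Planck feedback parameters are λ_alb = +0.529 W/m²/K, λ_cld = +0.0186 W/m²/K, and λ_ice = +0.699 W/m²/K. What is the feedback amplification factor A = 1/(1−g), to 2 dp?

Convert to gains: g_alb = 0.529/3.5 = 0.1511; g_cld = 0.0186/3.5 = 0.005314; g_ice = 0.699/3.5 = 0.1997.
Total gain g = 0.356114.
A = 1/(1 − 0.356114) = 1.55.

1.55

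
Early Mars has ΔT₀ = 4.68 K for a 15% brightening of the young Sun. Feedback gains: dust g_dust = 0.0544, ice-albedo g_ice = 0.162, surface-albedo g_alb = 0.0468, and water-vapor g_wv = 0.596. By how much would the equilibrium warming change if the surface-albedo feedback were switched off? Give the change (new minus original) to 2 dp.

-8.29 K

Original: g = 0.8592, ΔT = 4.68/(1−0.8592) = 33.2386 K.
Without surface-albedo: g' = 0.8124, ΔT' = 4.68/(1−0.8124) = 24.9467 K.
Change = 24.9467 − 33.2386 = -8.29 K.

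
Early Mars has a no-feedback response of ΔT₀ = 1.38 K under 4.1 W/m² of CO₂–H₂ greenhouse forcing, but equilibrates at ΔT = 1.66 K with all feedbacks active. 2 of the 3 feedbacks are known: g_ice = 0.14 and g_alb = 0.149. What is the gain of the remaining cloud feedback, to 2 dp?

-0.12

Amplification A = ΔT/ΔT₀ = 1.66/1.38 = 1.203.
Total gain g = 1 − 1/A = 1 − 1/1.203 = 0.1687.
Known gains sum to 0.14 + 0.149 = 0.289.
g_cld = 0.1687 − 0.289 = -0.12.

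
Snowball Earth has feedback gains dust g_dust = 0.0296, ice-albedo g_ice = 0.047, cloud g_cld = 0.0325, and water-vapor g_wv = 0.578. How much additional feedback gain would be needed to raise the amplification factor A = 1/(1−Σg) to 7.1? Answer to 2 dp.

Current total gain = 0.6871.
Target gain for A = 7.1: g* = 1 − 1/7.1 = 0.8592.
Additional gain needed = 0.8592 − 0.6871 = 0.17.

0.17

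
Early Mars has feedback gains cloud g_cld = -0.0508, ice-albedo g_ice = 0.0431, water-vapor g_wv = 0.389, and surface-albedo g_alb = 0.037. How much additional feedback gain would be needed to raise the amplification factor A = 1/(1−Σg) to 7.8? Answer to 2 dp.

0.45

Current total gain = 0.4183.
Target gain for A = 7.8: g* = 1 − 1/7.8 = 0.8718.
Additional gain needed = 0.8718 − 0.4183 = 0.45.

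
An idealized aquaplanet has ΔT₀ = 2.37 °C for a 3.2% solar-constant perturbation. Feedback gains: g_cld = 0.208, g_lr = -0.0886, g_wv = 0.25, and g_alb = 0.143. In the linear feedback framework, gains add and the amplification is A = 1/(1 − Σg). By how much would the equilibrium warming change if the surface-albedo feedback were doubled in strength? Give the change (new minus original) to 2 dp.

Original: g = 0.5124, ΔT = 2.37/(1−0.5124) = 4.8605 °C.
With doubled surface-albedo: g' = 0.6554, ΔT' = 2.37/(1−0.6554) = 6.8775 °C.
Change = 6.8775 − 4.8605 = 2.02 °C.

2.02 °C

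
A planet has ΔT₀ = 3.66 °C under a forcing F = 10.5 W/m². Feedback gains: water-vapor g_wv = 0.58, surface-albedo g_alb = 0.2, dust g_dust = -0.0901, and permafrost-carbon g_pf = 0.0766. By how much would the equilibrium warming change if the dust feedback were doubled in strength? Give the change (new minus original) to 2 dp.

Original: g = 0.7665, ΔT = 3.66/(1−0.7665) = 15.6745 °C.
With doubled dust: g' = 0.6764, ΔT' = 3.66/(1−0.6764) = 11.3103 °C.
Change = 11.3103 − 15.6745 = -4.36 °C.

-4.36 °C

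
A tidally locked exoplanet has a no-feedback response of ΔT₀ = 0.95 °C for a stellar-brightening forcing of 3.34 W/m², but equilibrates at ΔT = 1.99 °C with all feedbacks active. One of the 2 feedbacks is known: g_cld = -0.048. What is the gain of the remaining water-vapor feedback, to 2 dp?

Amplification A = ΔT/ΔT₀ = 1.99/0.95 = 2.095.
Total gain g = 1 − 1/A = 1 − 1/2.095 = 0.5227.
The known gain is -0.048.
g_wv = 0.5227 + 0.048 = 0.57.

0.57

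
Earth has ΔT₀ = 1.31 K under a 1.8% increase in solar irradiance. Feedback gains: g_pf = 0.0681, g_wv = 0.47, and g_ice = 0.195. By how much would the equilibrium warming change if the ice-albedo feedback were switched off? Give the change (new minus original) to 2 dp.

Original: g = 0.7331, ΔT = 1.31/(1−0.7331) = 4.9082 K.
Without ice-albedo: g' = 0.5381, ΔT' = 1.31/(1−0.5381) = 2.8361 K.
Change = 2.8361 − 4.9082 = -2.07 K.

-2.07 K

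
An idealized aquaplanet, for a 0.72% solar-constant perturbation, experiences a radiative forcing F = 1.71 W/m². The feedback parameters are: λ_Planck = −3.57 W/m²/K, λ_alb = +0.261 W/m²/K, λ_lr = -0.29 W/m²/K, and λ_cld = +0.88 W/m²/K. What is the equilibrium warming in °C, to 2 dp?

Net feedback parameter λ = (−3.57) + (+0.261) + (-0.29) + (+0.88) = -2.719 W/m²/K.
ΔT = −F/λ = −1.71/(-2.719) = 0.63 °C.

0.63 °C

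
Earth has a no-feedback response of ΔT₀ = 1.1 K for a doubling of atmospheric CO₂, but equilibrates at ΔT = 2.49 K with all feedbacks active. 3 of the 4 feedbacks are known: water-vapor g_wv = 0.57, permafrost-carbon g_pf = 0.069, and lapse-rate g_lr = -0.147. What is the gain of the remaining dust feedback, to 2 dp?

0.07

Amplification A = ΔT/ΔT₀ = 2.49/1.1 = 2.264.
Total gain g = 1 − 1/A = 1 − 1/2.264 = 0.5583.
Known gains sum to 0.57 + 0.069 − 0.147 = 0.492.
g_dust = 0.5583 − 0.492 = 0.07.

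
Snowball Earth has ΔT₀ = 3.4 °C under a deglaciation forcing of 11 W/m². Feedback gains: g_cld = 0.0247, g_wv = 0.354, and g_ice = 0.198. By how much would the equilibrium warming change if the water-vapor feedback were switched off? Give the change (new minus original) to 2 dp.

Original: g = 0.5767, ΔT = 3.4/(1−0.5767) = 8.0321 °C.
Without water-vapor: g' = 0.2227, ΔT' = 3.4/(1−0.2227) = 4.3741 °C.
Change = 4.3741 − 8.0321 = -3.66 °C.

-3.66 °C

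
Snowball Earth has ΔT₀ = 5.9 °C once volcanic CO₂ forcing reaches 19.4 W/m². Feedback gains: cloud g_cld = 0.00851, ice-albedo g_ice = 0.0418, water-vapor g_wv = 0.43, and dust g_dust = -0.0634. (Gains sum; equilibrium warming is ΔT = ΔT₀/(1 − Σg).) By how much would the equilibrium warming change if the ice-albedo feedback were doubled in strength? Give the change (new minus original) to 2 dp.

Original: g = 0.41691, ΔT = 5.9/(1−0.41691) = 10.1185 °C.
With doubled ice-albedo: g' = 0.45871, ΔT' = 5.9/(1−0.45871) = 10.8999 °C.
Change = 10.8999 − 10.1185 = 0.78 °C.

0.78 °C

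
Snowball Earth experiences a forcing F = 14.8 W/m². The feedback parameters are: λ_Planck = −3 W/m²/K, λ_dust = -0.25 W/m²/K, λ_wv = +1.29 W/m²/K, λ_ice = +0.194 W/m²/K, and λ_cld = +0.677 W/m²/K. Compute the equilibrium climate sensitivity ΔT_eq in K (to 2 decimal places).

13.59 K

Net feedback parameter λ = (−3) + (-0.25) + (+1.29) + (+0.194) + (+0.677) = -1.089 W/m²/K.
ΔT = −F/λ = −14.8/(-1.089) = 13.59 K.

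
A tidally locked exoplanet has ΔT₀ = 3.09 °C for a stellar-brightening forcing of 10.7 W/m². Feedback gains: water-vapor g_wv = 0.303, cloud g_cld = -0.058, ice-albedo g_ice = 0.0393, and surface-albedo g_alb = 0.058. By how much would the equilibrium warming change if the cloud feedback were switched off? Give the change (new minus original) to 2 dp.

0.45 °C

Original: g = 0.3423, ΔT = 3.09/(1−0.3423) = 4.6982 °C.
Without cloud: g' = 0.4003, ΔT' = 3.09/(1−0.4003) = 5.1526 °C.
Change = 5.1526 − 4.6982 = 0.45 °C.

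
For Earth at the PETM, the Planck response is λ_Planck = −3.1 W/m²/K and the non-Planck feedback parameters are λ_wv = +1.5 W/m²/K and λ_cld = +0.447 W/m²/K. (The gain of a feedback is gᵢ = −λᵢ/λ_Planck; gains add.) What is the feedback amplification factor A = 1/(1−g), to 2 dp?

Convert to gains: g_wv = 1.5/3.1 = 0.4839; g_cld = 0.447/3.1 = 0.1442.
Total gain g = 0.6281.
A = 1/(1 − 0.6281) = 2.69.

2.69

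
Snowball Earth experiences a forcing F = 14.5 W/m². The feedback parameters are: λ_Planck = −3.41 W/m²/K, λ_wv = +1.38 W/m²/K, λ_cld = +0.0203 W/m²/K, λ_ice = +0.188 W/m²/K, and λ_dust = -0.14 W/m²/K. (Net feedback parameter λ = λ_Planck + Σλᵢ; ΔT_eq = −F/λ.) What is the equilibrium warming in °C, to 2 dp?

7.39 °C

Net feedback parameter λ = (−3.41) + (+1.38) + (+0.0203) + (+0.188) + (-0.14) = -1.9617 W/m²/K.
ΔT = −F/λ = −14.5/(-1.9617) = 7.39 °C.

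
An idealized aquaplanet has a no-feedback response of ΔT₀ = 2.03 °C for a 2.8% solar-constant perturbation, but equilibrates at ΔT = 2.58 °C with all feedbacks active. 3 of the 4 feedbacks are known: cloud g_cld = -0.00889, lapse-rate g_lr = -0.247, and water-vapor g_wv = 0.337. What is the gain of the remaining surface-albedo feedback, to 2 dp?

0.13

Amplification A = ΔT/ΔT₀ = 2.58/2.03 = 1.271.
Total gain g = 1 − 1/A = 1 − 1/1.271 = 0.2132.
Known gains sum to -0.00889 − 0.247 + 0.337 = 0.08111.
g_alb = 0.2132 − 0.08111 = 0.13.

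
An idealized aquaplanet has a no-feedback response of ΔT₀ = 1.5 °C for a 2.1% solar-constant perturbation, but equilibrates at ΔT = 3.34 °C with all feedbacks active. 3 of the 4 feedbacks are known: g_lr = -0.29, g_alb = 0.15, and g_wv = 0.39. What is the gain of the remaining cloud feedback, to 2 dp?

Amplification A = ΔT/ΔT₀ = 3.34/1.5 = 2.227.
Total gain g = 1 − 1/A = 1 − 1/2.227 = 0.551.
Known gains sum to -0.29 + 0.15 + 0.39 = 0.25.
g_cld = 0.551 − 0.25 = 0.30.

0.30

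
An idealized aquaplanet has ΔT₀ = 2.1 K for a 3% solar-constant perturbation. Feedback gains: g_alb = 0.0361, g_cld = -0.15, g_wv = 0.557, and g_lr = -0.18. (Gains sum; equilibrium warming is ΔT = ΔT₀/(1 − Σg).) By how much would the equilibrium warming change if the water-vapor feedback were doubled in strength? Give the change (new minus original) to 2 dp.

8.82 K

Original: g = 0.2631, ΔT = 2.1/(1−0.2631) = 2.8498 K.
With doubled water-vapor: g' = 0.8201, ΔT' = 2.1/(1−0.8201) = 11.6732 K.
Change = 11.6732 − 2.8498 = 8.82 K.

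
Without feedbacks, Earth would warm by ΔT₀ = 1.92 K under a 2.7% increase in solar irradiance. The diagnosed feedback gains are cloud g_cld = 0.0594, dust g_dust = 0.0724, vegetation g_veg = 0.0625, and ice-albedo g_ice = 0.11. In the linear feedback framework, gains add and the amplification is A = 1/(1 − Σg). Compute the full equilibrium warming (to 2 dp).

2.76 K

Total gain g = 0.0594 + 0.0724 + 0.0625 + 0.11 = 0.3043.
Amplification A = 1/(1 − 0.3043) = 1.437.
ΔT = 1.92 × 1.437 = 2.76 K.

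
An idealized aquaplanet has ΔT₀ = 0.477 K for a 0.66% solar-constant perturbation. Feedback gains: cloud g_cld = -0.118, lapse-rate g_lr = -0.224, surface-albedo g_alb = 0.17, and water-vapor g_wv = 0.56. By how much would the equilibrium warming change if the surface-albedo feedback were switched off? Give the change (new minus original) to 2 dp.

-0.17 K

Original: g = 0.388, ΔT = 0.477/(1−0.388) = 0.7794 K.
Without surface-albedo: g' = 0.218, ΔT' = 0.477/(1−0.218) = 0.6100 K.
Change = 0.6100 − 0.7794 = -0.17 K.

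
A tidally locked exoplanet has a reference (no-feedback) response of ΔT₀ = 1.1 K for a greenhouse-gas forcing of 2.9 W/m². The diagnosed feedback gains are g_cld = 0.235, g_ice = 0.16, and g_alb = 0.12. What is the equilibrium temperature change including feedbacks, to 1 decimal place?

2.3 K

Total gain g = 0.235 + 0.16 + 0.12 = 0.515.
Amplification A = 1/(1 − 0.515) = 2.062.
ΔT = 1.1 × 2.062 = 2.3 K.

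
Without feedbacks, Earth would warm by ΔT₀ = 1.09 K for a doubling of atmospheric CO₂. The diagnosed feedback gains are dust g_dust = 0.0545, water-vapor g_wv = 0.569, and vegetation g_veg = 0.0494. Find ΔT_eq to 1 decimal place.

Total gain g = 0.0545 + 0.569 + 0.0494 = 0.6729.
Amplification A = 1/(1 − 0.6729) = 3.057.
ΔT = 1.09 × 3.057 = 3.3 K.

3.3 K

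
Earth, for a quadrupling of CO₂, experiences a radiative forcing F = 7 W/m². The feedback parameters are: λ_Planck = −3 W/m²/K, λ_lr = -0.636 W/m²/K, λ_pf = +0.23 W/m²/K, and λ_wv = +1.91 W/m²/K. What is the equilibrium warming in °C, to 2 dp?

4.68 °C

Net feedback parameter λ = (−3) + (-0.636) + (+0.23) + (+1.91) = -1.496 W/m²/K.
ΔT = −F/λ = −7/(-1.496) = 4.68 °C.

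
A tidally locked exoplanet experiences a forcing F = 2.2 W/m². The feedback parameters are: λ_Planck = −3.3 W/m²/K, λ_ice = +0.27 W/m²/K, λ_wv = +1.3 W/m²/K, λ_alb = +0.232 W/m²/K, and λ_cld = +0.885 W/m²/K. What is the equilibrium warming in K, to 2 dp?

3.59 K

Net feedback parameter λ = (−3.3) + (+0.27) + (+1.3) + (+0.232) + (+0.885) = -0.613 W/m²/K.
ΔT = −F/λ = −2.2/(-0.613) = 3.59 K.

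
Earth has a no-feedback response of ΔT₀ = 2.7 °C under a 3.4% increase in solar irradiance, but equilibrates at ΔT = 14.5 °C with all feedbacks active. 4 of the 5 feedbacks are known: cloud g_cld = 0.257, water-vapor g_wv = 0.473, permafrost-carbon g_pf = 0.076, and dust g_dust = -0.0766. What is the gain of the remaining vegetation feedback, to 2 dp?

Amplification A = ΔT/ΔT₀ = 14.5/2.7 = 5.37.
Total gain g = 1 − 1/A = 1 − 1/5.37 = 0.8138.
Known gains sum to 0.257 + 0.473 + 0.076 − 0.0766 = 0.7294.
g_veg = 0.8138 − 0.7294 = 0.08.

0.08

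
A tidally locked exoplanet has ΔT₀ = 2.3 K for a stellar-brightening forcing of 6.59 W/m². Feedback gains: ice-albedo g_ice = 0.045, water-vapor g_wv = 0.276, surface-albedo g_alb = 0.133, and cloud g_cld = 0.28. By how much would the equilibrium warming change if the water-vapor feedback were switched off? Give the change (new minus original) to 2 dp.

Original: g = 0.734, ΔT = 2.3/(1−0.734) = 8.6466 K.
Without water-vapor: g' = 0.458, ΔT' = 2.3/(1−0.458) = 4.2435 K.
Change = 4.2435 − 8.6466 = -4.40 K.

-4.40 K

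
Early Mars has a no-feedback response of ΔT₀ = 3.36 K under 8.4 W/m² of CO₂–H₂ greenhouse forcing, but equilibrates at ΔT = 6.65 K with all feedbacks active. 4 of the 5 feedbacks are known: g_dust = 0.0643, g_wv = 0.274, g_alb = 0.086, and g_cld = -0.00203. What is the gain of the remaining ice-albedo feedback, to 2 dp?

Amplification A = ΔT/ΔT₀ = 6.65/3.36 = 1.979.
Total gain g = 1 − 1/A = 1 − 1/1.979 = 0.4947.
Known gains sum to 0.0643 + 0.274 + 0.086 − 0.00203 = 0.42227.
g_ice = 0.4947 − 0.42227 = 0.07.

0.07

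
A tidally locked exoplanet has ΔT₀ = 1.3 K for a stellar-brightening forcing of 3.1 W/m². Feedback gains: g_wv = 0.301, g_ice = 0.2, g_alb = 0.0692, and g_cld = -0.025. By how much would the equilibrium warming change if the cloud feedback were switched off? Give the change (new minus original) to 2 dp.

0.17 K

Original: g = 0.5452, ΔT = 1.3/(1−0.5452) = 2.8584 K.
Without cloud: g' = 0.5702, ΔT' = 1.3/(1−0.5702) = 3.0247 K.
Change = 3.0247 − 2.8584 = 0.17 K.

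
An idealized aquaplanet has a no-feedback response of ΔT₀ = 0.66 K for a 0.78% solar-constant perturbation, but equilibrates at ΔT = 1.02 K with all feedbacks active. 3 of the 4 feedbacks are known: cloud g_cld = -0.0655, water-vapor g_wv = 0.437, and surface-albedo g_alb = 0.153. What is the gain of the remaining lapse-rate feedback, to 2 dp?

-0.17

Amplification A = ΔT/ΔT₀ = 1.02/0.66 = 1.545.
Total gain g = 1 − 1/A = 1 − 1/1.545 = 0.3528.
Known gains sum to -0.0655 + 0.437 + 0.153 = 0.5245.
g_lr = 0.3528 − 0.5245 = -0.17.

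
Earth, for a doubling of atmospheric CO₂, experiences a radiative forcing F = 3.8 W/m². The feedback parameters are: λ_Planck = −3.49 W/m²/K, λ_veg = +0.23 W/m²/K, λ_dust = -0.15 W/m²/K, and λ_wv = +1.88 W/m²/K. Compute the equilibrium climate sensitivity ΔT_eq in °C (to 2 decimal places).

2.48 °C

Net feedback parameter λ = (−3.49) + (+0.23) + (-0.15) + (+1.88) = -1.53 W/m²/K.
ΔT = −F/λ = −3.8/(-1.53) = 2.48 °C.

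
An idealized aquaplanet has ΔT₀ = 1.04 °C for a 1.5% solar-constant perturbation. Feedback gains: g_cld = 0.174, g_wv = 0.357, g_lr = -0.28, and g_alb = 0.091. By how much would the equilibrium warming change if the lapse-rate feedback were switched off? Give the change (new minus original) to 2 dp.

Original: g = 0.342, ΔT = 1.04/(1−0.342) = 1.5805 °C.
Without lapse-rate: g' = 0.622, ΔT' = 1.04/(1−0.622) = 2.7513 °C.
Change = 2.7513 − 1.5805 = 1.17 °C.

1.17 °C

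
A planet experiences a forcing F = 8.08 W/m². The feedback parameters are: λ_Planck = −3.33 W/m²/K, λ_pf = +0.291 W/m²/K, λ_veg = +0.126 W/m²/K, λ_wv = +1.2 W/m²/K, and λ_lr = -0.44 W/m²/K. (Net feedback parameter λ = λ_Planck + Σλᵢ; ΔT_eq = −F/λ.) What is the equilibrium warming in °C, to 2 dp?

Net feedback parameter λ = (−3.33) + (+0.291) + (+0.126) + (+1.2) + (-0.44) = -2.153 W/m²/K.
ΔT = −F/λ = −8.08/(-2.153) = 3.75 °C.

3.75 °C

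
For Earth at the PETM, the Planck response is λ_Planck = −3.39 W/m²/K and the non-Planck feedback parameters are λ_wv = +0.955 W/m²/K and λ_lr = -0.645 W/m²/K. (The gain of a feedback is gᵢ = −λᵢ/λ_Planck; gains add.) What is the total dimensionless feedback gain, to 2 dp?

Convert to gains: g_wv = 0.955/3.39 = 0.2817; g_lr = -0.645/3.39 = -0.1903.
Total gain g = 0.0914.

0.09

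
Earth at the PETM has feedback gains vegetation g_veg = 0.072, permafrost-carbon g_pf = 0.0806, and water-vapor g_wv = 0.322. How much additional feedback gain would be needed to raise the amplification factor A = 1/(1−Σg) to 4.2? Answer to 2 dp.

Current total gain = 0.4746.
Target gain for A = 4.2: g* = 1 − 1/4.2 = 0.7619.
Additional gain needed = 0.7619 − 0.4746 = 0.29.

0.29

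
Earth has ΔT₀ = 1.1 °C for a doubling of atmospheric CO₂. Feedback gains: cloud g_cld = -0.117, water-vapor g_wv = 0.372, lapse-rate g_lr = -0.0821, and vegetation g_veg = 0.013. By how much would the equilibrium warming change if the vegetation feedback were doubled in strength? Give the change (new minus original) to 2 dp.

0.02 °C

Original: g = 0.1859, ΔT = 1.1/(1−0.1859) = 1.3512 °C.
With doubled vegetation: g' = 0.1989, ΔT' = 1.1/(1−0.1989) = 1.3731 °C.
Change = 1.3731 − 1.3512 = 0.02 °C.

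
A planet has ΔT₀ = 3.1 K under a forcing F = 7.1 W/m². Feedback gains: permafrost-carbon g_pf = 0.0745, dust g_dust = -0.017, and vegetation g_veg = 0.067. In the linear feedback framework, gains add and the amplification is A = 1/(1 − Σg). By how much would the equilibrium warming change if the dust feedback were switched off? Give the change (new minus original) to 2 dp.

Original: g = 0.1245, ΔT = 3.1/(1−0.1245) = 3.5408 K.
Without dust: g' = 0.1415, ΔT' = 3.1/(1−0.1415) = 3.6109 K.
Change = 3.6109 − 3.5408 = 0.07 K.

0.07 K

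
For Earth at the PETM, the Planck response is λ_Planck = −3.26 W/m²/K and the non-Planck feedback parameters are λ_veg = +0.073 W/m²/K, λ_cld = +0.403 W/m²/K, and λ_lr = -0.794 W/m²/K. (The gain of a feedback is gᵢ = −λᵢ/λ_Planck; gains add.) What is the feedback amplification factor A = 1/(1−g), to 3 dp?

0.911

Convert to gains: g_veg = 0.073/3.26 = 0.02239; g_cld = 0.403/3.26 = 0.1236; g_lr = -0.794/3.26 = -0.2436.
Total gain g = -0.09761.
A = 1/(1 + 0.09761) = 0.911.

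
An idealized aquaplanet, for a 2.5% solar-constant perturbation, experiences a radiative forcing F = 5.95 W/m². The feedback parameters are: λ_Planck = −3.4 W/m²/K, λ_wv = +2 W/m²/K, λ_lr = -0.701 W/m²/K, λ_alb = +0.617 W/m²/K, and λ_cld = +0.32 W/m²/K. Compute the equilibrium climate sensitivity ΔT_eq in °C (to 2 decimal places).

Net feedback parameter λ = (−3.4) + (+2) + (-0.701) + (+0.617) + (+0.32) = -1.164 W/m²/K.
ΔT = −F/λ = −5.95/(-1.164) = 5.11 °C.

5.11 °C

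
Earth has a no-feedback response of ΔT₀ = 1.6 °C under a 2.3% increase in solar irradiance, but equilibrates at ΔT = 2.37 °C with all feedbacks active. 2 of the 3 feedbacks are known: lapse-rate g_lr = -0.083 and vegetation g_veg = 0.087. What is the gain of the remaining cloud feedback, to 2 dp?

0.32

Amplification A = ΔT/ΔT₀ = 2.37/1.6 = 1.481.
Total gain g = 1 − 1/A = 1 − 1/1.481 = 0.3248.
Known gains sum to -0.083 + 0.087 = 0.004.
g_cld = 0.3248 − 0.004 = 0.32.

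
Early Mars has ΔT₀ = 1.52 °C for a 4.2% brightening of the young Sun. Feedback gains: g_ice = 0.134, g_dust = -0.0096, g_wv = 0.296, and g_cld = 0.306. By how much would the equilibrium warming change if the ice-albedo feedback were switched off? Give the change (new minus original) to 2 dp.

Original: g = 0.7264, ΔT = 1.52/(1−0.7264) = 5.5556 °C.
Without ice-albedo: g' = 0.5924, ΔT' = 1.52/(1−0.5924) = 3.7291 °C.
Change = 3.7291 − 5.5556 = -1.83 °C.

-1.83 °C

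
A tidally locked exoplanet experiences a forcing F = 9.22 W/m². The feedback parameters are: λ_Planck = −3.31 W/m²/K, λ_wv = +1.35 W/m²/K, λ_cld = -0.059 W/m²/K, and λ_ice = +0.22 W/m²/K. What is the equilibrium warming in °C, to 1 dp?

Net feedback parameter λ = (−3.31) + (+1.35) + (-0.059) + (+0.22) = -1.799 W/m²/K.
ΔT = −F/λ = −9.22/(-1.799) = 5.1 °C.

5.1 °C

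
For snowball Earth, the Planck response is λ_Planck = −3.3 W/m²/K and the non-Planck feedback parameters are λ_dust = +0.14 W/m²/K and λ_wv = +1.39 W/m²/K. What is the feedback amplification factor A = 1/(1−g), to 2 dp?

Convert to gains: g_dust = 0.14/3.3 = 0.04242; g_wv = 1.39/3.3 = 0.4212.
Total gain g = 0.46362.
A = 1/(1 − 0.46362) = 1.86.

1.86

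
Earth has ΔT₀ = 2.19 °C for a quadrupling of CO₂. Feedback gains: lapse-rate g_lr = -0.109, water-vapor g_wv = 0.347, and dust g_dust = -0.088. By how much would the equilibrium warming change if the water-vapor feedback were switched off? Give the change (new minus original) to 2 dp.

Original: g = 0.15, ΔT = 2.19/(1−0.15) = 2.5765 °C.
Without water-vapor: g' = -0.197, ΔT' = 2.19/(1+0.197) = 1.8296 °C.
Change = 1.8296 − 2.5765 = -0.75 °C.

-0.75 °C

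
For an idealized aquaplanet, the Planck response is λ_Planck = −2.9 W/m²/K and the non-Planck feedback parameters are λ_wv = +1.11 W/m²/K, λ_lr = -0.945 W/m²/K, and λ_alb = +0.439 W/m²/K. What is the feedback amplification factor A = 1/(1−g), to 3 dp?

Convert to gains: g_wv = 1.11/2.9 = 0.3828; g_lr = -0.945/2.9 = -0.3259; g_alb = 0.439/2.9 = 0.1514.
Total gain g = 0.2083.
A = 1/(1 − 0.2083) = 1.263.

1.263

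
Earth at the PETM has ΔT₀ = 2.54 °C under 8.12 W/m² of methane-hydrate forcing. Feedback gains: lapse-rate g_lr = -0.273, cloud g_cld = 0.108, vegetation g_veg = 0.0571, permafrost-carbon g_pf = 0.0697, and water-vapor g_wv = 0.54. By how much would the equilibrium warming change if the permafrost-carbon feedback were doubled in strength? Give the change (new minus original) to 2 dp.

Original: g = 0.5018, ΔT = 2.54/(1−0.5018) = 5.0984 °C.
With doubled permafrost-carbon: g' = 0.5715, ΔT' = 2.54/(1−0.5715) = 5.9277 °C.
Change = 5.9277 − 5.0984 = 0.83 °C.

0.83 °C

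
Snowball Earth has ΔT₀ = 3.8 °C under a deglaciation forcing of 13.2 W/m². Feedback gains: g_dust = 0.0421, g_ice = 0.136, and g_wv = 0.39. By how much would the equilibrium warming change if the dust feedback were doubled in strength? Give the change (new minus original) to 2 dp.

Original: g = 0.5681, ΔT = 3.8/(1−0.5681) = 8.7983 °C.
With doubled dust: g' = 0.6102, ΔT' = 3.8/(1−0.6102) = 9.7486 °C.
Change = 9.7486 − 8.7983 = 0.95 °C.

0.95 °C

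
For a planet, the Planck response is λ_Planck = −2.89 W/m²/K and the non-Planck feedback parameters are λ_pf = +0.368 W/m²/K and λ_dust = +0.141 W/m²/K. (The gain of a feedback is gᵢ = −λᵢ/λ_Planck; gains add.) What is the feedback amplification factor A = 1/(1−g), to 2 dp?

1.21

Convert to gains: g_pf = 0.368/2.89 = 0.1273; g_dust = 0.141/2.89 = 0.04879.
Total gain g = 0.17609.
A = 1/(1 − 0.17609) = 1.21.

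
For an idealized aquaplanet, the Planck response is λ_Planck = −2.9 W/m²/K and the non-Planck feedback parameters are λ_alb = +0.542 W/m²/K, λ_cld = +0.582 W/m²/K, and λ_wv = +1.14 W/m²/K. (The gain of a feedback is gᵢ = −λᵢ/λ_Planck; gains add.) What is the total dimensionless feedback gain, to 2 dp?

0.78

Convert to gains: g_alb = 0.542/2.9 = 0.1869; g_cld = 0.582/2.9 = 0.2007; g_wv = 1.14/2.9 = 0.3931.
Total gain g = 0.7807.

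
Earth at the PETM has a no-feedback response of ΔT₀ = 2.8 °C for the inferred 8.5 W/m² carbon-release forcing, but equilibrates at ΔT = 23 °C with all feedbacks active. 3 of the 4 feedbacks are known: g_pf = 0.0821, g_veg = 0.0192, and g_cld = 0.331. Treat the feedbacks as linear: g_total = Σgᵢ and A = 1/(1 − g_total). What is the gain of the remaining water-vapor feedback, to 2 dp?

0.45

Amplification A = ΔT/ΔT₀ = 23/2.8 = 8.214.
Total gain g = 1 − 1/A = 1 − 1/8.214 = 0.8783.
Known gains sum to 0.0821 + 0.0192 + 0.331 = 0.4323.
g_wv = 0.8783 − 0.4323 = 0.45.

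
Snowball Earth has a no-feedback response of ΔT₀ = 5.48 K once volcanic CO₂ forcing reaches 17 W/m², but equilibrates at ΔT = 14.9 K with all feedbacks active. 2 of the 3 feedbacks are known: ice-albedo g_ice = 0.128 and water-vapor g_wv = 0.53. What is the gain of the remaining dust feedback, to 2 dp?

Amplification A = ΔT/ΔT₀ = 14.9/5.48 = 2.719.
Total gain g = 1 − 1/A = 1 − 1/2.719 = 0.6322.
Known gains sum to 0.128 + 0.53 = 0.658.
g_dust = 0.6322 − 0.658 = -0.03.

-0.03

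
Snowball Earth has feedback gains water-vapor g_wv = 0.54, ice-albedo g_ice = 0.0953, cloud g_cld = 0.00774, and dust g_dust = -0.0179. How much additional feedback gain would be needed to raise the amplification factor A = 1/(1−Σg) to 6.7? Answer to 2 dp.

Current total gain = 0.62514.
Target gain for A = 6.7: g* = 1 − 1/6.7 = 0.8507.
Additional gain needed = 0.8507 − 0.62514 = 0.23.

0.23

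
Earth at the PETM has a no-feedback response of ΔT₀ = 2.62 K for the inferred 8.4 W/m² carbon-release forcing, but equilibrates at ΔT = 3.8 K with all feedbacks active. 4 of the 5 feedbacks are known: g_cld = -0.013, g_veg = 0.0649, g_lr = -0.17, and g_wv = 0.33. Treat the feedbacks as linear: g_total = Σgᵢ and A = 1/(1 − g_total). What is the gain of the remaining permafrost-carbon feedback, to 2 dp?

0.10

Amplification A = ΔT/ΔT₀ = 3.8/2.62 = 1.45.
Total gain g = 1 − 1/A = 1 − 1/1.45 = 0.3103.
Known gains sum to -0.013 + 0.0649 − 0.17 + 0.33 = 0.2119.
g_pf = 0.3103 − 0.2119 = 0.10.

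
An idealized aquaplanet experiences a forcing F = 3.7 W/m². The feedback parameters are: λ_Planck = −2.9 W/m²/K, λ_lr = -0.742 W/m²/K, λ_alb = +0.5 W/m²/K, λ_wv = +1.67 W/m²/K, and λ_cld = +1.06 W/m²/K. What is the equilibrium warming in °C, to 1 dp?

9.0 °C

Net feedback parameter λ = (−2.9) + (-0.742) + (+0.5) + (+1.67) + (+1.06) = -0.412 W/m²/K.
ΔT = −F/λ = −3.7/(-0.412) = 9.0 °C.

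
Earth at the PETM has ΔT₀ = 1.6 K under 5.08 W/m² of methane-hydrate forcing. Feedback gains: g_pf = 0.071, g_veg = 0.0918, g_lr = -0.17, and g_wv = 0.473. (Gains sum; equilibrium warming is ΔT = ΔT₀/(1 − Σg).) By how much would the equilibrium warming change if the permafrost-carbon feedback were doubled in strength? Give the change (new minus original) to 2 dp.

Original: g = 0.4658, ΔT = 1.6/(1−0.4658) = 2.9951 K.
With doubled permafrost-carbon: g' = 0.5368, ΔT' = 1.6/(1−0.5368) = 3.4542 K.
Change = 3.4542 − 2.9951 = 0.46 K.

0.46 K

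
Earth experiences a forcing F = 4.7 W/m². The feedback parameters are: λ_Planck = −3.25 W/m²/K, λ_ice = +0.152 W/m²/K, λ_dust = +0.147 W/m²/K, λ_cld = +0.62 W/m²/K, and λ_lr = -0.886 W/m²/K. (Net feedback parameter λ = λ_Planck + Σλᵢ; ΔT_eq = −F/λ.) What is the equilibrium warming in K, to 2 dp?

1.46 K

Net feedback parameter λ = (−3.25) + (+0.152) + (+0.147) + (+0.62) + (-0.886) = -3.217 W/m²/K.
ΔT = −F/λ = −4.7/(-3.217) = 1.46 K.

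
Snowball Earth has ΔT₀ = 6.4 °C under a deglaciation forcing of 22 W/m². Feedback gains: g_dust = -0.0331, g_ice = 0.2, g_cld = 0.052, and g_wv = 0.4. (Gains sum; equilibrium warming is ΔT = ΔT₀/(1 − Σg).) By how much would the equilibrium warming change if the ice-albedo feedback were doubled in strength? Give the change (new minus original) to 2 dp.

18.55 °C

Original: g = 0.6189, ΔT = 6.4/(1−0.6189) = 16.7935 °C.
With doubled ice-albedo: g' = 0.8189, ΔT' = 6.4/(1−0.8189) = 35.3396 °C.
Change = 35.3396 − 16.7935 = 18.55 °C.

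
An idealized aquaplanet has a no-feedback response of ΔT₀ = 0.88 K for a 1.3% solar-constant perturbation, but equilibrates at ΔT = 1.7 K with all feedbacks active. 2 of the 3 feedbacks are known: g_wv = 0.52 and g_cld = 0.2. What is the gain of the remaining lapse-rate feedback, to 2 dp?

-0.24

Amplification A = ΔT/ΔT₀ = 1.7/0.88 = 1.932.
Total gain g = 1 − 1/A = 1 − 1/1.932 = 0.4824.
Known gains sum to 0.52 + 0.2 = 0.72.
g_lr = 0.4824 − 0.72 = -0.24.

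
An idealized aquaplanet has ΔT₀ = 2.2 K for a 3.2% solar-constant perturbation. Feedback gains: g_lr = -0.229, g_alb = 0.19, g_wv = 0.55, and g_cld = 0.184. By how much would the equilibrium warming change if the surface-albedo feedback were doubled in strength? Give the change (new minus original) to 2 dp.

Original: g = 0.695, ΔT = 2.2/(1−0.695) = 7.2131 K.
With doubled surface-albedo: g' = 0.885, ΔT' = 2.2/(1−0.885) = 19.1304 K.
Change = 19.1304 − 7.2131 = 11.92 K.

11.92 K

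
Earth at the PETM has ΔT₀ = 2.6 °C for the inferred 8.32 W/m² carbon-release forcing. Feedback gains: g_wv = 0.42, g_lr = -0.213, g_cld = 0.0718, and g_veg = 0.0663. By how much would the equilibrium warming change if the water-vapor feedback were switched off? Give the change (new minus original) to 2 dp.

Original: g = 0.3451, ΔT = 2.6/(1−0.3451) = 3.9701 °C.
Without water-vapor: g' = -0.0749, ΔT' = 2.6/(1+0.0749) = 2.4188 °C.
Change = 2.4188 − 3.9701 = -1.55 °C.

-1.55 °C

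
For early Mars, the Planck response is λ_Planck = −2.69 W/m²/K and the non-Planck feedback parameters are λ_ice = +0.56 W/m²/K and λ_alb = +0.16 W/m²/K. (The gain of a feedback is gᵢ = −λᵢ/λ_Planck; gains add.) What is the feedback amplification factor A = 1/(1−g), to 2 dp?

Convert to gains: g_ice = 0.56/2.69 = 0.2082; g_alb = 0.16/2.69 = 0.05948.
Total gain g = 0.26768.
A = 1/(1 − 0.26768) = 1.37.

1.37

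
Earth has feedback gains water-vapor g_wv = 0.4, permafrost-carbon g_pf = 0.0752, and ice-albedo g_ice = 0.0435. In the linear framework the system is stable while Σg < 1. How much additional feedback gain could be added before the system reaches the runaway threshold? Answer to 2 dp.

Current total gain = 0.4 + 0.0752 + 0.0435 = 0.5187.
Margin to runaway = 1 − 0.5187 = 0.48.

0.48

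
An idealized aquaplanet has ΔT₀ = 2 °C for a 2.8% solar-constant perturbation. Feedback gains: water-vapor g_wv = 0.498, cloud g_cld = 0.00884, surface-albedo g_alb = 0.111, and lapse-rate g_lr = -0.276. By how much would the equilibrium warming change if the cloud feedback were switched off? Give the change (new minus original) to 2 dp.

Original: g = 0.34184, ΔT = 2/(1−0.34184) = 3.0388 °C.
Without cloud: g' = 0.333, ΔT' = 2/(1−0.333) = 2.9985 °C.
Change = 2.9985 − 3.0388 = -0.04 °C.

-0.04 °C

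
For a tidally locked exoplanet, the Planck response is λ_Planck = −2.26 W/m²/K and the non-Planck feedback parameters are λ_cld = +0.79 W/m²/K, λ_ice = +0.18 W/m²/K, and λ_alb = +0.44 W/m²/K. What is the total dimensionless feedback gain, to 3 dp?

0.624

Convert to gains: g_cld = 0.79/2.26 = 0.3496; g_ice = 0.18/2.26 = 0.07965; g_alb = 0.44/2.26 = 0.1947.
Total gain g = 0.62395.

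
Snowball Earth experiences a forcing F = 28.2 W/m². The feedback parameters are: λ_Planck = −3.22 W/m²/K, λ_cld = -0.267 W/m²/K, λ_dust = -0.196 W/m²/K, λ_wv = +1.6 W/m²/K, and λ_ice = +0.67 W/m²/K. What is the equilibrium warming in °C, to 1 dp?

Net feedback parameter λ = (−3.22) + (-0.267) + (-0.196) + (+1.6) + (+0.67) = -1.413 W/m²/K.
ΔT = −F/λ = −28.2/(-1.413) = 20.0 °C.

20.0 °C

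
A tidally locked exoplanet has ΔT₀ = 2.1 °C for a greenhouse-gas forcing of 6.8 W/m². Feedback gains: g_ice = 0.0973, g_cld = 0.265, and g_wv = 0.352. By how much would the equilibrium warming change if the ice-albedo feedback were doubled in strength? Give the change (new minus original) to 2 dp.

Original: g = 0.7143, ΔT = 2.1/(1−0.7143) = 7.3504 °C.
With doubled ice-albedo: g' = 0.8116, ΔT' = 2.1/(1−0.8116) = 11.1465 °C.
Change = 11.1465 − 7.3504 = 3.80 °C.

3.80 °C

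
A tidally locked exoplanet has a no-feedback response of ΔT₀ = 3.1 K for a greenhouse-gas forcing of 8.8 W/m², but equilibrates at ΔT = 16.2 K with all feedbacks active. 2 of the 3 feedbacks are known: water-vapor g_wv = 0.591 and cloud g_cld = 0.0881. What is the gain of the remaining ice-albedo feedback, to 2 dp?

0.13

Amplification A = ΔT/ΔT₀ = 16.2/3.1 = 5.226.
Total gain g = 1 − 1/A = 1 − 1/5.226 = 0.8086.
Known gains sum to 0.591 + 0.0881 = 0.6791.
g_ice = 0.8086 − 0.6791 = 0.13.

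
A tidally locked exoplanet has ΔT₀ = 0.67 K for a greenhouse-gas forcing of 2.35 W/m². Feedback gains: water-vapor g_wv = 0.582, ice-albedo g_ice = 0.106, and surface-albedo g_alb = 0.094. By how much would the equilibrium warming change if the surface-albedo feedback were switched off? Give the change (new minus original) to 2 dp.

Original: g = 0.782, ΔT = 0.67/(1−0.782) = 3.0734 K.
Without surface-albedo: g' = 0.688, ΔT' = 0.67/(1−0.688) = 2.1474 K.
Change = 2.1474 − 3.0734 = -0.93 K.

-0.93 K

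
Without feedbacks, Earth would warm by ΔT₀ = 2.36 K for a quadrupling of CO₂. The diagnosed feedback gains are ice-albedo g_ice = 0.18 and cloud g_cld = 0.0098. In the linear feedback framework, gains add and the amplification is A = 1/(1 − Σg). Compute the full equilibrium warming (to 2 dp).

Total gain g = 0.18 + 0.0098 = 0.1898.
Amplification A = 1/(1 − 0.1898) = 1.234.
ΔT = 2.36 × 1.234 = 2.91 K.

2.91 K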